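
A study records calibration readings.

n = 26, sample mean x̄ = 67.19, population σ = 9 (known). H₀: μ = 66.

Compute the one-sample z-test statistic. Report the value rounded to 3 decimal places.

SE = σ/√n = 9/√26 = 1.7650
z = (x̄−μ₀)/SE = (67.19−66)/1.7650 = 0.6742

test statistic = 0.674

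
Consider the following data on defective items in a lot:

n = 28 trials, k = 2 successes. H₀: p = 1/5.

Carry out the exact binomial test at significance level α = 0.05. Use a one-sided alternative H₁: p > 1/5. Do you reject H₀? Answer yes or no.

Exact binomial: n=28, k=2, p₀=1/5=0.2000
P(X≥2) from Σ C(n,i)·p₀^i·(1−p₀)^(n−i)
p-value (one-sided, H₁ greater) = 0.98453
At α=0.05: p ≥ α → fail to reject H₀

reject H₀: no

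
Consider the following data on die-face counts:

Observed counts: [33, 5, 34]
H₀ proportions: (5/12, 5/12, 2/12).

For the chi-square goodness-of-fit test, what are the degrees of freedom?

df = k − 1 = 3 − 1 = 2

degrees of freedom = 2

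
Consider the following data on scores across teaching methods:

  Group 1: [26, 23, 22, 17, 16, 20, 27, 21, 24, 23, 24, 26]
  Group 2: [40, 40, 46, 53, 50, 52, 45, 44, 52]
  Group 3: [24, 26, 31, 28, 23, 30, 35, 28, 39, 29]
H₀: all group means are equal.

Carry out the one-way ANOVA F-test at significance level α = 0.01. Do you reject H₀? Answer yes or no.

reject H₀: yes

Group means [22.42, 46.89, 29.30], grand mean 31.742
SSB = Σnᵢ(x̄ᵢ−x̄)² = 3168.030; SSW = ΣΣ(x−x̄ᵢ)² = 549.906
MSB = 3168.030/2 = 1584.0150; MSW = 549.906/28 = 19.6395
F = MSB/MSW = 80.6546
df = (2, 28)
p-value (upper-tail) = 0.00000
At α=0.01: p < α → reject H₀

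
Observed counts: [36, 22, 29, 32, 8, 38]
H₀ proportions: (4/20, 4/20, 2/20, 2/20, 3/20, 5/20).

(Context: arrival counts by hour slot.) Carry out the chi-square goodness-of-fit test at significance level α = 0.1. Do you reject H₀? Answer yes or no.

reject H₀: yes

n = 165; E_i = n·p_i = [33.00, 33.00, 16.50, 16.50, 24.75, 41.25]
χ² = (36−33.00)²/33.00 + (22−33.00)²/33.00 + (29−16.50)²/16.50 + (32−16.50)²/16.50 + (8−24.75)²/24.75 + (38−41.25)²/41.25 = 39.5616
df = 5
p-value (upper-tail) = 0.00000
At α=0.1: p < α → reject H₀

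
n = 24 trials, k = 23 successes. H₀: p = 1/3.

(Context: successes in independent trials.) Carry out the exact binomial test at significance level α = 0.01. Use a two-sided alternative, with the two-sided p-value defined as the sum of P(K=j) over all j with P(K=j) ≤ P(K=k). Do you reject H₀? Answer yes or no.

Exact binomial: n=24, k=23, p₀=1/3=0.3333
P(X=j) = C(n,j)·p₀^j·(1−p₀)^(n−j); p = Σ P(X=j) over j with P(X=j) ≤ P(X=23)
p-value (two-sided) = 0.00000
At α=0.01: p < α → reject H₀

reject H₀: yes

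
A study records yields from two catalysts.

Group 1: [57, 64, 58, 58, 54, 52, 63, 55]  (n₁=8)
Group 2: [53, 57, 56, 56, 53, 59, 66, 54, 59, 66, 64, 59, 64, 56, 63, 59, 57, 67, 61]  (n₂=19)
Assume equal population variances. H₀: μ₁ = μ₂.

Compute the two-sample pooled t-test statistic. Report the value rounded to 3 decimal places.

test statistic = -0.970

x̄₁=57.625, s₁=4.173, n₁=8
x̄₂=59.421, s₂=4.476, n₂=19
s_p² = [7·4.173² + 18·4.476²]/25 = 19.3003
SE = √(s_p²·(1/8+1/19)) = 1.8516
t = (57.625−59.421)/1.8516 = -0.9700
df = 25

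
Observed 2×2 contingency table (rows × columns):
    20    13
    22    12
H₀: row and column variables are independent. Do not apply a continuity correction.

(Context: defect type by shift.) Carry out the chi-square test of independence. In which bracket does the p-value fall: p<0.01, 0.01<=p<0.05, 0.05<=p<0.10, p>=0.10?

p-value bracket: p>=0.10

Row totals [33, 34], col totals [42, 25], n=67
χ² = (20−20.69)²/20.69 + (13−12.31)²/12.31 + (22−21.31)²/21.31 + (12−12.69)²/12.69 = 0.1203
df = 1
p-value (upper-tail) = 0.72867
→ bracket: p>=0.10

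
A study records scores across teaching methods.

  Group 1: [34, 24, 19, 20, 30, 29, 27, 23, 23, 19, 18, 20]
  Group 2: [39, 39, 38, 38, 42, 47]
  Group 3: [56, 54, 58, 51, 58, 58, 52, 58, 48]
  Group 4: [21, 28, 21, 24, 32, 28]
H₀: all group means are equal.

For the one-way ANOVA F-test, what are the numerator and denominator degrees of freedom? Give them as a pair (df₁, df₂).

degrees of freedom = [3, 29]

k = 4 groups, N = 33 total
df = (k−1, N−k) = (4−1, 33−4) = (3, 29)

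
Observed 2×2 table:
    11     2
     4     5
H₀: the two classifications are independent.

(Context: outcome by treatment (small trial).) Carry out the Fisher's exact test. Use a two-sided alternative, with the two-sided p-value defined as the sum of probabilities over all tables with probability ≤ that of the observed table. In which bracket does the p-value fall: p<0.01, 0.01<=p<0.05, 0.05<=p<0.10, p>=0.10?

p-value bracket: 0.05<=p<0.10

Margins: r₁=13, r₂=9, c₁=15, c₂=7, n=22
p_obs = C(13,11)·C(9,4)/C(22,15); sum pmf over tables with pmf ≤ p_obs
p-value (two-sided) = 0.07430
→ bracket: 0.05<=p<0.10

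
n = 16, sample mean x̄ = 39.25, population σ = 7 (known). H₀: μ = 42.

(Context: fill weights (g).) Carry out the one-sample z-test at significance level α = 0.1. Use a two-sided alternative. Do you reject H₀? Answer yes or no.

reject H₀: no

SE = σ/√n = 7/√16 = 1.7500
z = (x̄−μ₀)/SE = (39.25−42)/1.7500 = -1.5714
p-value (two-sided) = 0.11608
At α=0.1: p ≥ α → fail to reject H₀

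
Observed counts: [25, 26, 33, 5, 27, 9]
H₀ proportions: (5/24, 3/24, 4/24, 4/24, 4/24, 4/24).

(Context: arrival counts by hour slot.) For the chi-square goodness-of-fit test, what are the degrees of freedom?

degrees of freedom = 5

df = k − 1 = 6 − 1 = 5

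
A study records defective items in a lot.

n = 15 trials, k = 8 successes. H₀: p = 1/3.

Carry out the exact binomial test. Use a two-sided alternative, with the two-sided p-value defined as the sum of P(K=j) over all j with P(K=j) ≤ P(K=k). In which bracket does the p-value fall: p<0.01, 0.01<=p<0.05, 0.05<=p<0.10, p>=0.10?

Exact binomial: n=15, k=8, p₀=1/3=0.3333
P(X=j) = C(n,j)·p₀^j·(1−p₀)^(n−j); p = Σ P(X=j) over j with P(X=j) ≤ P(X=8)
p-value (two-sided) = 0.10764
→ bracket: p>=0.10

p-value bracket: p>=0.10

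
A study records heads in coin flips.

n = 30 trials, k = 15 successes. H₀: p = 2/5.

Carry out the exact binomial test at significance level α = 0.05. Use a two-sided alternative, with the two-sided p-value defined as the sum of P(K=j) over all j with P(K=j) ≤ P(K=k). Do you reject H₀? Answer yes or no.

Exact binomial: n=30, k=15, p₀=2/5=0.4000
P(X=j) = C(n,j)·p₀^j·(1−p₀)^(n−j); p = Σ P(X=j) over j with P(X=j) ≤ P(X=15)
p-value (two-sided) = 0.26938
At α=0.05: p ≥ α → fail to reject H₀

reject H₀: no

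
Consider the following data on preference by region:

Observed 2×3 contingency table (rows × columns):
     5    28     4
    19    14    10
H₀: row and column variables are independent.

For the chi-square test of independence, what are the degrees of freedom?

df = (r−1)(c−1) = (2−1)·(3−1) = 2

degrees of freedom = 2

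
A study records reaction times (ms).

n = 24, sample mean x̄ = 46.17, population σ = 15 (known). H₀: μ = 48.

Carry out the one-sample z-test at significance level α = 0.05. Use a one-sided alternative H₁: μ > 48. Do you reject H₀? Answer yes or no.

SE = σ/√n = 15/√24 = 3.0619
z = (x̄−μ₀)/SE = (46.17−48)/3.0619 = -0.5977
p-value (one-sided, H₁ greater) = 0.72497
At α=0.05: p ≥ α → fail to reject H₀

reject H₀: no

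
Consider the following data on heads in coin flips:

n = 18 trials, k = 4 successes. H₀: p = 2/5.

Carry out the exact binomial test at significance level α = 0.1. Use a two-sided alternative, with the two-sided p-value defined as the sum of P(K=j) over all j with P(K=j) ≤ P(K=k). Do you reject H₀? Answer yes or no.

Exact binomial: n=18, k=4, p₀=2/5=0.4000
P(X=j) = C(n,j)·p₀^j·(1−p₀)^(n−j); p = Σ P(X=j) over j with P(X=j) ≤ P(X=4)
p-value (two-sided) = 0.15182
At α=0.1: p ≥ α → fail to reject H₀

reject H₀: no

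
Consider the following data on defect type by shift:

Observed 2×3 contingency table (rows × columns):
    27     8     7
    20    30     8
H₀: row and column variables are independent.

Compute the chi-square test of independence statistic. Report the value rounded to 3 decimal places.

Row totals [42, 58], col totals [47, 38, 15], n=100
χ² = (27−19.74)²/19.74 + (8−15.96)²/15.96 + (7−6.30)²/6.30 + (20−27.26)²/27.26 + (30−22.04)²/22.04 + (8−8.70)²/8.70 = 11.5826
df = 2

test statistic = 11.583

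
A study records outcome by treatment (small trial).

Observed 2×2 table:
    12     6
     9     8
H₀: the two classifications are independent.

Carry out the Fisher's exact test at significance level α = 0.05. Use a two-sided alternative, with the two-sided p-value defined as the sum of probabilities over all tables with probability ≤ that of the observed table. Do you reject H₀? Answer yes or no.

Margins: r₁=18, r₂=17, c₁=21, c₂=14, n=35
p_obs = C(18,12)·C(17,9)/C(35,21); sum pmf over tables with pmf ≤ p_obs
p-value (two-sided) = 0.49979
At α=0.05: p ≥ α → fail to reject H₀

reject H₀: no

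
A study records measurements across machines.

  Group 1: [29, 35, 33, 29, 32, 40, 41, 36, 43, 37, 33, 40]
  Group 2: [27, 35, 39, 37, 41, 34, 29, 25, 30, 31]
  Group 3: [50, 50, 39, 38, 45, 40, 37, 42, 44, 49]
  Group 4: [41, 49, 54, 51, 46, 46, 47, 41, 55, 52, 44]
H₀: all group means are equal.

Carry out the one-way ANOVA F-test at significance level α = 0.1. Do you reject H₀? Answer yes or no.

reject H₀: yes

Group means [35.67, 32.80, 43.40, 47.82], grand mean 39.907
SSB = Σnᵢ(x̄ᵢ−x̄)² = 1531.325; SSW = ΣΣ(x−x̄ᵢ)² = 946.303
MSB = 1531.325/3 = 510.4416; MSW = 946.303/39 = 24.2642
F = MSB/MSW = 21.0368
df = (3, 39)
p-value (upper-tail) = 0.00000
At α=0.1: p < α → reject H₀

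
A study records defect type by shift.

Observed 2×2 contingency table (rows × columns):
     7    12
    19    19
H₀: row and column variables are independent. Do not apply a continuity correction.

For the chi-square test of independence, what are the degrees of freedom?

degrees of freedom = 1

df = (r−1)(c−1) = (2−1)·(2−1) = 1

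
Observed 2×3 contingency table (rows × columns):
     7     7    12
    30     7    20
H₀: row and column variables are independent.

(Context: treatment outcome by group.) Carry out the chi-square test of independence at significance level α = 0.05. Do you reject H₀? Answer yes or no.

reject H₀: no

Row totals [26, 57], col totals [37, 14, 32], n=83
χ² = (7−11.59)²/11.59 + (7−4.39)²/4.39 + (12−10.02)²/10.02 + (30−25.41)²/25.41 + (7−9.61)²/9.61 + (20−21.98)²/21.98 = 5.4840
df = 2
p-value (upper-tail) = 0.06444
At α=0.05: p ≥ α → fail to reject H₀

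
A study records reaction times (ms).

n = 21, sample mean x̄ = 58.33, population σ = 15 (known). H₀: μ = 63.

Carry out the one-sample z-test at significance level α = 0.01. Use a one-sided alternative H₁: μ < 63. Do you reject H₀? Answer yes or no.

SE = σ/√n = 15/√21 = 3.2733
z = (x̄−μ₀)/SE = (58.33−63)/3.2733 = -1.4267
p-value (one-sided, H₁ less) = 0.07683
At α=0.01: p ≥ α → fail to reject H₀

reject H₀: no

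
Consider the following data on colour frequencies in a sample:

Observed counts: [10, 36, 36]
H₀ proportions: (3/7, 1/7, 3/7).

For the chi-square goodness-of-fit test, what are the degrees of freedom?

df = k − 1 = 3 − 1 = 2

degrees of freedom = 2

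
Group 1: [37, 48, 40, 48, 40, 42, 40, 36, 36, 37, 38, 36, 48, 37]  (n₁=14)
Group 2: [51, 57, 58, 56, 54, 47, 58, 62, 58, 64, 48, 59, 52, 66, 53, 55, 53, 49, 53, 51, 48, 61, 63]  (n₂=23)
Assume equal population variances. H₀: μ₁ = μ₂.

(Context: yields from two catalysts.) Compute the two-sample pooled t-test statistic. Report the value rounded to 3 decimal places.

test statistic = -8.782

x̄₁=40.214, s₁=4.594, n₁=14
x̄₂=55.478, s₂=5.418, n₂=23
s_p² = [13·4.594² + 22·5.418²]/35 = 26.2885
SE = √(s_p²·(1/14+1/23)) = 1.7380
t = (40.214−55.478)/1.7380 = -8.7824
df = 35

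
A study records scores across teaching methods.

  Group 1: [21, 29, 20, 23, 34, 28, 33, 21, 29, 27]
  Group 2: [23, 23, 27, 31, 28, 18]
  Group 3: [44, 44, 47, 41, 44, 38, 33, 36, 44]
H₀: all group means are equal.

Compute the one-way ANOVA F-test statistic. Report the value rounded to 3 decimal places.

Group means [26.50, 25.00, 41.22], grand mean 31.440
SSB = Σnᵢ(x̄ᵢ−x̄)² = 1354.104; SSW = ΣΣ(x−x̄ᵢ)² = 504.056
MSB = 1354.104/2 = 677.0522; MSW = 504.056/22 = 22.9116
F = MSB/MSW = 29.5506
df = (2, 22)

test statistic = 29.551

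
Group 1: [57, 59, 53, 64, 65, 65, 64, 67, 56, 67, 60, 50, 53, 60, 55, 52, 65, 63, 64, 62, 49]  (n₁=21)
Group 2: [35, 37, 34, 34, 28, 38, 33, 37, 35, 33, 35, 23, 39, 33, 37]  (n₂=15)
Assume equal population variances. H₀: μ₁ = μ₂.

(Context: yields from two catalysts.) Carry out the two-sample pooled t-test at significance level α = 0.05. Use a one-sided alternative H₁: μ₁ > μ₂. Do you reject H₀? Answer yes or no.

reject H₀: yes

x̄₁=59.524, s₁=5.759, n₁=21
x̄₂=34.067, s₂=4.061, n₂=15
s_p² = [20·5.759² + 14·4.061²]/34 = 26.2992
SE = √(s_p²·(1/21+1/15)) = 1.7337
t = (59.524−34.067)/1.7337 = 14.6839
df = 34
p-value (one-sided, H₁ greater) = 0.00000
At α=0.05: p < α → reject H₀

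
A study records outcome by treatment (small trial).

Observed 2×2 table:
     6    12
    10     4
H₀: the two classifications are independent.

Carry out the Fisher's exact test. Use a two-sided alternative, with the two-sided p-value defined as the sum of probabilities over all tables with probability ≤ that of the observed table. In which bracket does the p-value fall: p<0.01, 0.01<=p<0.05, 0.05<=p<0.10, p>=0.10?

Margins: r₁=18, r₂=14, c₁=16, c₂=16, n=32
p_obs = C(18,6)·C(14,10)/C(32,16); sum pmf over tables with pmf ≤ p_obs
p-value (two-sided) = 0.07317
→ bracket: 0.05<=p<0.10

p-value bracket: 0.05<=p<0.10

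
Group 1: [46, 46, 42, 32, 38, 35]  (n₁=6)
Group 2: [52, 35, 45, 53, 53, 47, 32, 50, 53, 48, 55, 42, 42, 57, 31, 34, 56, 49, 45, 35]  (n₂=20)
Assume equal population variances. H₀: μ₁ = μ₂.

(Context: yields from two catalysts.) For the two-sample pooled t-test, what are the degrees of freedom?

df = n₁ + n₂ − 2 = 6 + 20 − 2 = 24

degrees of freedom = 24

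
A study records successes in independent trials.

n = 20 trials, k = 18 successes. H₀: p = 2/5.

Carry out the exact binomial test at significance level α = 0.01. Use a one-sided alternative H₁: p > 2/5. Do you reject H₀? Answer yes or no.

reject H₀: yes

Exact binomial: n=20, k=18, p₀=2/5=0.4000
P(X≥18) from Σ C(n,i)·p₀^i·(1−p₀)^(n−i)
p-value (one-sided, H₁ greater) = 0.00001
At α=0.01: p < α → reject H₀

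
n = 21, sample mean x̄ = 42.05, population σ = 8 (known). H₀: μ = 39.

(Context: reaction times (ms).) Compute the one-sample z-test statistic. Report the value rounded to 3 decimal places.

test statistic = 1.747

SE = σ/√n = 8/√21 = 1.7457
z = (x̄−μ₀)/SE = (42.05−39)/1.7457 = 1.7471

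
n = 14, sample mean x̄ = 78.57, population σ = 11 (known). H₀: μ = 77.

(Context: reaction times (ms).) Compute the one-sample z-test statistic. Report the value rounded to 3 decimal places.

SE = σ/√n = 11/√14 = 2.9399
z = (x̄−μ₀)/SE = (78.57−77)/2.9399 = 0.5340

test statistic = 0.534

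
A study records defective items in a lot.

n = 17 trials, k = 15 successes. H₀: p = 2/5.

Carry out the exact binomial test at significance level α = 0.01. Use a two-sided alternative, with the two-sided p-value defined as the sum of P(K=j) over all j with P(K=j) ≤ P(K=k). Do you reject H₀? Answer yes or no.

Exact binomial: n=17, k=15, p₀=2/5=0.4000
P(X=j) = C(n,j)·p₀^j·(1−p₀)^(n−j); p = Σ P(X=j) over j with P(X=j) ≤ P(X=15)
p-value (two-sided) = 0.00006
At α=0.01: p < α → reject H₀

reject H₀: yes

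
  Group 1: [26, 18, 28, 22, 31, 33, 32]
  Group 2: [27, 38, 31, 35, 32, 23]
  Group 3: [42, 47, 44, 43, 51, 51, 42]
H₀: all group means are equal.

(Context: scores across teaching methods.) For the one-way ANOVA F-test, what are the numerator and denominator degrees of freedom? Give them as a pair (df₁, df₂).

degrees of freedom = [2, 17]

k = 3 groups, N = 20 total
df = (k−1, N−k) = (3−1, 20−3) = (2, 17)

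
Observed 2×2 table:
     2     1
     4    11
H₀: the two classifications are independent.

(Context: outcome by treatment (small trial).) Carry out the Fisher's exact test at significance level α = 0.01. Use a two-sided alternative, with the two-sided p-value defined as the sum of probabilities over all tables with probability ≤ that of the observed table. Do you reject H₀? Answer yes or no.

Margins: r₁=3, r₂=15, c₁=6, c₂=12, n=18
p_obs = C(3,2)·C(15,4)/C(18,6); sum pmf over tables with pmf ≤ p_obs
p-value (two-sided) = 0.24510
At α=0.01: p ≥ α → fail to reject H₀

reject H₀: no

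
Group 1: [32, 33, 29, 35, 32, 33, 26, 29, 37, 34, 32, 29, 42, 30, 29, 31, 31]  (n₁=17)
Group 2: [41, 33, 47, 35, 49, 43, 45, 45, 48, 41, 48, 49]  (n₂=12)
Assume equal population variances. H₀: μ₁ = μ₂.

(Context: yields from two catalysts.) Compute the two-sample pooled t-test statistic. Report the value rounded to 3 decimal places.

test statistic = -6.980

x̄₁=32.000, s₁=3.691, n₁=17
x̄₂=43.667, s₂=5.331, n₂=12
s_p² = [16·3.691² + 11·5.331²]/27 = 19.6543
SE = √(s_p²·(1/17+1/12)) = 1.6715
t = (32.000−43.667)/1.6715 = -6.9797
df = 27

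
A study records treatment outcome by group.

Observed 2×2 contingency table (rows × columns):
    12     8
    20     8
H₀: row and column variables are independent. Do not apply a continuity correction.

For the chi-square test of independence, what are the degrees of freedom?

df = (r−1)(c−1) = (2−1)·(2−1) = 1

degrees of freedom = 1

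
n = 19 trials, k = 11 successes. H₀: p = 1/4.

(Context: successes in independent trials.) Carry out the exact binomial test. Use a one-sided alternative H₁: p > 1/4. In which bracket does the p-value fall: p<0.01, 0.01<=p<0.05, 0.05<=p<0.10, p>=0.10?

p-value bracket: p<0.01

Exact binomial: n=19, k=11, p₀=1/4=0.2500
P(X≥11) from Σ C(n,i)·p₀^i·(1−p₀)^(n−i)
p-value (one-sided, H₁ greater) = 0.00229
→ bracket: p<0.01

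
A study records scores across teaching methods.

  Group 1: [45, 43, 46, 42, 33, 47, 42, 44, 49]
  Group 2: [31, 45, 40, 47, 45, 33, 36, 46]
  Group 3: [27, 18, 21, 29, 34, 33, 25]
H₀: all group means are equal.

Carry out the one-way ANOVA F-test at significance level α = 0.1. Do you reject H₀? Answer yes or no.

Group means [43.44, 40.38, 26.71], grand mean 37.542
SSB = Σnᵢ(x̄ᵢ−x̄)² = 1198.433; SSW = ΣΣ(x−x̄ᵢ)² = 655.526
MSB = 1198.433/2 = 599.2163; MSW = 655.526/21 = 31.2155
F = MSB/MSW = 19.1961
df = (2, 21)
p-value (upper-tail) = 0.00002
At α=0.1: p < α → reject H₀

reject H₀: yes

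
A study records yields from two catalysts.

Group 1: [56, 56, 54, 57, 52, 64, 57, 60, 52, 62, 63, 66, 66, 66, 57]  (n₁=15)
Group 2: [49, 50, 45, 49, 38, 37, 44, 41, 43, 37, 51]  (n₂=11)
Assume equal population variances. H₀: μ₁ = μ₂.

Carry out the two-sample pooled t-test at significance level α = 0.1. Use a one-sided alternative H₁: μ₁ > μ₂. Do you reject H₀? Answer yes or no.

reject H₀: yes

x̄₁=59.200, s₁=5.003, n₁=15
x̄₂=44.000, s₂=5.292, n₂=11
s_p² = [14·5.003² + 10·5.292²]/24 = 26.2667
SE = √(s_p²·(1/15+1/11)) = 2.0345
t = (59.200−44.000)/2.0345 = 7.4713
df = 24
p-value (one-sided, H₁ greater) = 0.00000
At α=0.1: p < α → reject H₀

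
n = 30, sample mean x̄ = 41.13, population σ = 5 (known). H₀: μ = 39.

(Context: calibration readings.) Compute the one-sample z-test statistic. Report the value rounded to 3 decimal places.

test statistic = 2.333

SE = σ/√n = 5/√30 = 0.9129
z = (x̄−μ₀)/SE = (41.13−39)/0.9129 = 2.3333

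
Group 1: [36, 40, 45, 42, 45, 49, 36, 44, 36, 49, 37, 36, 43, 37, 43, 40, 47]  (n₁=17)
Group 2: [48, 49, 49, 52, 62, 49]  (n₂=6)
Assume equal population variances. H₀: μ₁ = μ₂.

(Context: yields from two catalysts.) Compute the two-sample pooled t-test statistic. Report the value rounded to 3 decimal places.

x̄₁=41.471, s₁=4.638, n₁=17
x̄₂=51.500, s₂=5.320, n₂=6
s_p² = [16·4.638² + 5·5.320²]/21 = 23.1303
SE = √(s_p²·(1/17+1/6)) = 2.2838
t = (41.471−51.500)/2.2838 = -4.3916
df = 21

test statistic = -4.392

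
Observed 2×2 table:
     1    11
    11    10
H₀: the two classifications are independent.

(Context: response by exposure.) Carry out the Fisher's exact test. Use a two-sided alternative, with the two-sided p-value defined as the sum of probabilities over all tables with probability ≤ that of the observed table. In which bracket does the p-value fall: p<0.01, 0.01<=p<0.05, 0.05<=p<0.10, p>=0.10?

p-value bracket: 0.01<=p<0.05

Margins: r₁=12, r₂=21, c₁=12, c₂=21, n=33
p_obs = C(12,1)·C(21,11)/C(33,12); sum pmf over tables with pmf ≤ p_obs
p-value (two-sided) = 0.02197
→ bracket: 0.01<=p<0.05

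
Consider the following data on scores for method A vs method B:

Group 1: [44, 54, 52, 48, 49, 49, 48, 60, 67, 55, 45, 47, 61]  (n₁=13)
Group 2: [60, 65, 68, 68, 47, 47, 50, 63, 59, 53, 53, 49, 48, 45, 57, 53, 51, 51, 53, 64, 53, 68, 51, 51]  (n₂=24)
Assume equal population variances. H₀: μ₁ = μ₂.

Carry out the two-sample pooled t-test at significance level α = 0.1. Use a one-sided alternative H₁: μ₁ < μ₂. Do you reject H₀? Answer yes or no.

reject H₀: no

x̄₁=52.231, s₁=6.894, n₁=13
x̄₂=55.292, s₂=7.274, n₂=24
s_p² = [12·6.894² + 23·7.274²]/35 = 51.0647
SE = √(s_p²·(1/13+1/24)) = 2.4608
t = (52.231−55.292)/2.4608 = -1.2438
df = 35
p-value (one-sided, H₁ less) = 0.11091
At α=0.1: p ≥ α → fail to reject H₀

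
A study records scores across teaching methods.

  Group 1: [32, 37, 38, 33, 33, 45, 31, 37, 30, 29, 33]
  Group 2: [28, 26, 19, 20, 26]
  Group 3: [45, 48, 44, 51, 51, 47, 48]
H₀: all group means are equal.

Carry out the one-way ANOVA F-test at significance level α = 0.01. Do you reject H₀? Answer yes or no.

reject H₀: yes

Group means [34.36, 23.80, 47.71], grand mean 36.130
SSB = Σnᵢ(x̄ᵢ−x̄)² = 1733.835; SSW = ΣΣ(x−x̄ᵢ)² = 318.774
MSB = 1733.835/2 = 866.9173; MSW = 318.774/20 = 15.9387
F = MSB/MSW = 54.3907
df = (2, 20)
p-value (upper-tail) = 0.00000
At α=0.01: p < α → reject H₀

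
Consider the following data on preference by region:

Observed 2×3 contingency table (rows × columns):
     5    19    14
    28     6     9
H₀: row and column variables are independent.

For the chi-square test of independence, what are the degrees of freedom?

degrees of freedom = 2

df = (r−1)(c−1) = (2−1)·(3−1) = 2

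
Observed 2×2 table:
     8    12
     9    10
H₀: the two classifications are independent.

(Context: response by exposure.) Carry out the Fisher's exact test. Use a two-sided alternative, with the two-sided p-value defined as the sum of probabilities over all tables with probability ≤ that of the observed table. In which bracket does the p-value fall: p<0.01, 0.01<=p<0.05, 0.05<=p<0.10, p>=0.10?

p-value bracket: p>=0.10

Margins: r₁=20, r₂=19, c₁=17, c₂=22, n=39
p_obs = C(20,8)·C(19,9)/C(39,17); sum pmf over tables with pmf ≤ p_obs
p-value (two-sided) = 0.75119
→ bracket: p>=0.10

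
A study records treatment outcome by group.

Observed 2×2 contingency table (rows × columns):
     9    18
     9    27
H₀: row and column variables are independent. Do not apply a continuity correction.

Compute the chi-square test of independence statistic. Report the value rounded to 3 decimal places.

test statistic = 0.525

Row totals [27, 36], col totals [18, 45], n=63
χ² = (9−7.71)²/7.71 + (18−19.29)²/19.29 + (9−10.29)²/10.29 + (27−25.71)²/25.71 = 0.5250
df = 1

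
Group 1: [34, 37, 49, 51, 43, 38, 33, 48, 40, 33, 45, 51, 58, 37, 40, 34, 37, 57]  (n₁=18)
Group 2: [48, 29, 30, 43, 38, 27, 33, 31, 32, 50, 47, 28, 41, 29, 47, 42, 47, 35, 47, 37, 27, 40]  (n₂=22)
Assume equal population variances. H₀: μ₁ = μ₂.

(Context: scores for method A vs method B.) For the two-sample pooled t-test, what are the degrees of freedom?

df = n₁ + n₂ − 2 = 18 + 22 − 2 = 38

degrees of freedom = 38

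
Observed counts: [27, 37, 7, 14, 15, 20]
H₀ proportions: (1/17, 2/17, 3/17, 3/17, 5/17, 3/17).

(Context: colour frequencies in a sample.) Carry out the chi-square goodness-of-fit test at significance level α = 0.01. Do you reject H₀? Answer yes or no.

reject H₀: yes

n = 120; E_i = n·p_i = [7.06, 14.12, 21.18, 21.18, 35.29, 21.18]
χ² = (27−7.06)²/7.06 + (37−14.12)²/14.12 + (7−21.18)²/21.18 + (14−21.18)²/21.18 + (15−35.29)²/35.29 + (20−21.18)²/21.18 = 117.0792
df = 5
p-value (upper-tail) = 0.00000
At α=0.01: p < α → reject H₀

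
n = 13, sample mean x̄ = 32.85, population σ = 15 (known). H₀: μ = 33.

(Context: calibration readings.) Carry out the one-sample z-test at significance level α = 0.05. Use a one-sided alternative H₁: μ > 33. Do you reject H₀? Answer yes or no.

reject H₀: no

SE = σ/√n = 15/√13 = 4.1603
z = (x̄−μ₀)/SE = (32.85−33)/4.1603 = -0.0361
p-value (one-sided, H₁ greater) = 0.51438
At α=0.05: p ≥ α → fail to reject H₀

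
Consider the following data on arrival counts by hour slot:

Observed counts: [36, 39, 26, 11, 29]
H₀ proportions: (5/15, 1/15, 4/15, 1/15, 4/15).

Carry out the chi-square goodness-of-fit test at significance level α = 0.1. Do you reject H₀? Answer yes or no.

n = 141; E_i = n·p_i = [47.00, 9.40, 37.60, 9.40, 37.60]
χ² = (36−47.00)²/47.00 + (39−9.40)²/9.40 + (26−37.60)²/37.60 + (11−9.40)²/9.40 + (29−37.60)²/37.60 = 101.6011
df = 4
p-value (upper-tail) = 0.00000
At α=0.1: p < α → reject H₀

reject H₀: yes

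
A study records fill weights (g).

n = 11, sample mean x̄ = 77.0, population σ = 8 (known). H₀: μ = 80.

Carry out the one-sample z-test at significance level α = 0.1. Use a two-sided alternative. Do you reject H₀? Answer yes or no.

SE = σ/√n = 8/√11 = 2.4121
z = (x̄−μ₀)/SE = (77.0−80)/2.4121 = -1.2437
p-value (two-sided) = 0.21360
At α=0.1: p ≥ α → fail to reject H₀

reject H₀: no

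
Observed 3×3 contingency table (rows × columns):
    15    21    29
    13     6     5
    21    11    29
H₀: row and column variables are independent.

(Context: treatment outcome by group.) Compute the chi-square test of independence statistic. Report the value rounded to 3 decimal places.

test statistic = 10.928

Row totals [65, 24, 61], col totals [49, 38, 63], n=150
χ² = (15−21.23)²/21.23 + (21−16.47)²/16.47 + (29−27.30)²/27.30 + (13−7.84)²/7.84 + (6−6.08)²/6.08 + (5−10.08)²/10.08 + (21−19.93)²/19.93 + (11−15.45)²/15.45 + (29−25.62)²/25.62 = 10.9282
df = 4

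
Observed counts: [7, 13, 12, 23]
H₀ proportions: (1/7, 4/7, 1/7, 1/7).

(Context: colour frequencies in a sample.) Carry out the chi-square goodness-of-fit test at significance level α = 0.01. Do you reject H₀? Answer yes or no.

n = 55; E_i = n·p_i = [7.86, 31.43, 7.86, 7.86]
χ² = (7−7.86)²/7.86 + (13−31.43)²/31.43 + (12−7.86)²/7.86 + (23−7.86)²/7.86 = 42.2682
df = 3
p-value (upper-tail) = 0.00000
At α=0.01: p < α → reject H₀

reject H₀: yes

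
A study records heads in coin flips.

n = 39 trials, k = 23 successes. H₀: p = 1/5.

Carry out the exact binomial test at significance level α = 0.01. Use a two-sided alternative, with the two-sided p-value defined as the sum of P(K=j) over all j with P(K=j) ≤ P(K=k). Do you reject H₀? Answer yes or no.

Exact binomial: n=39, k=23, p₀=1/5=0.2000
P(X=j) = C(n,j)·p₀^j·(1−p₀)^(n−j); p = Σ P(X=j) over j with P(X=j) ≤ P(X=23)
p-value (two-sided) = 0.00000
At α=0.01: p < α → reject H₀

reject H₀: yes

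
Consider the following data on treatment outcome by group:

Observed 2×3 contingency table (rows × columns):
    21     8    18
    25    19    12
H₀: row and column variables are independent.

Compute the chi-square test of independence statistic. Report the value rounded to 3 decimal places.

test statistic = 5.283

Row totals [47, 56], col totals [46, 27, 30], n=103
χ² = (21−20.99)²/20.99 + (8−12.32)²/12.32 + (18−13.69)²/13.69 + (25−25.01)²/25.01 + (19−14.68)²/14.68 + (12−16.31)²/16.31 = 5.2832
df = 2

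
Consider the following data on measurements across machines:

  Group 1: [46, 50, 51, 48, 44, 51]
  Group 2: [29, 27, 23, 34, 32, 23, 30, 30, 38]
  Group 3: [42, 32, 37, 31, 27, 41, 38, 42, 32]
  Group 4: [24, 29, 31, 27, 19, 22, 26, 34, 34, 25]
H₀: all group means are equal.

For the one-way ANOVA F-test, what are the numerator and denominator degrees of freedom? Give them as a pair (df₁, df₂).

k = 4 groups, N = 34 total
df = (k−1, N−k) = (4−1, 34−4) = (3, 30)

degrees of freedom = [3, 30]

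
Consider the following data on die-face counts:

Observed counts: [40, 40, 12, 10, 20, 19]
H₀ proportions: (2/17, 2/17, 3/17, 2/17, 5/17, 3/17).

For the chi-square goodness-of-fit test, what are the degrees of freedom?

df = k − 1 = 6 − 1 = 5

degrees of freedom = 5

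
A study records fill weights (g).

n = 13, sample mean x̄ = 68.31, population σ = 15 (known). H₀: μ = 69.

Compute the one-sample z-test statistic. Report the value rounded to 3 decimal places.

test statistic = -0.166

SE = σ/√n = 15/√13 = 4.1603
z = (x̄−μ₀)/SE = (68.31−69)/4.1603 = -0.1659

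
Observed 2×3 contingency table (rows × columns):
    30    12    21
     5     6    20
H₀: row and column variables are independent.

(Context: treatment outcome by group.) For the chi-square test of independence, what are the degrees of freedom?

df = (r−1)(c−1) = (2−1)·(3−1) = 2

degrees of freedom = 2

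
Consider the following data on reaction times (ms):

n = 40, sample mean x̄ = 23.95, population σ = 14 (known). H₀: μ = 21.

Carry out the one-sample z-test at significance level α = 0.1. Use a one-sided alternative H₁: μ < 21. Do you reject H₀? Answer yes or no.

reject H₀: no

SE = σ/√n = 14/√40 = 2.2136
z = (x̄−μ₀)/SE = (23.95−21)/2.2136 = 1.3327
p-value (one-sided, H₁ less) = 0.90868
At α=0.1: p ≥ α → fail to reject H₀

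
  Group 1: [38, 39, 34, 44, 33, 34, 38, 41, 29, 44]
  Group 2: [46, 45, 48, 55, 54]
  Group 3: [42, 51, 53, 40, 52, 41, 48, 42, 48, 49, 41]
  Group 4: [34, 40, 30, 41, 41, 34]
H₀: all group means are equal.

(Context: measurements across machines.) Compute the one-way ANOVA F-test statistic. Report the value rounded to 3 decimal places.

test statistic = 12.196

Group means [37.40, 49.60, 46.09, 36.67], grand mean 42.156
SSB = Σnᵢ(x̄ᵢ−x̄)² = 854.376; SSW = ΣΣ(x−x̄ᵢ)² = 653.842
MSB = 854.376/3 = 284.7921; MSW = 653.842/28 = 23.3515
F = MSB/MSW = 12.1959
df = (3, 28)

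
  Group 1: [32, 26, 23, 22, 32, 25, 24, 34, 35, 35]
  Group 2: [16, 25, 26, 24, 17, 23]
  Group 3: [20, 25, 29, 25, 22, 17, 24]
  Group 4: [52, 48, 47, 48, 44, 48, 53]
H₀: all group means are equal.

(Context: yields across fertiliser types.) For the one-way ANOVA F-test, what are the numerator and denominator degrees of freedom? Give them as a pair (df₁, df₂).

degrees of freedom = [3, 26]

k = 4 groups, N = 30 total
df = (k−1, N−k) = (4−1, 30−4) = (3, 26)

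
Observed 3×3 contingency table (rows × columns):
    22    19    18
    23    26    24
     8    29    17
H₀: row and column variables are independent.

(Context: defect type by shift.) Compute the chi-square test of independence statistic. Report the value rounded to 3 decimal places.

Row totals [59, 73, 54], col totals [53, 74, 59], n=186
χ² = (22−16.81)²/16.81 + (19−23.47)²/23.47 + (18−18.72)²/18.72 + (23−20.80)²/20.80 + (26−29.04)²/29.04 + (24−23.16)²/23.16 + (8−15.39)²/15.39 + (29−21.48)²/21.48 + (17−17.13)²/17.13 = 9.2398
df = 4

test statistic = 9.240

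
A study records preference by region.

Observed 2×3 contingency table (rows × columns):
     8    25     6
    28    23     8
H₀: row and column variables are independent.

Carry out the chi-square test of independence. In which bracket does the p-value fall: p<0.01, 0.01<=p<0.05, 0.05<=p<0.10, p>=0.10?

p-value bracket: 0.01<=p<0.05

Row totals [39, 59], col totals [36, 48, 14], n=98
χ² = (8−14.33)²/14.33 + (25−19.10)²/19.10 + (6−5.57)²/5.57 + (28−21.67)²/21.67 + (23−28.90)²/28.90 + (8−8.43)²/8.43 = 7.7201
df = 2
p-value (upper-tail) = 0.02107
→ bracket: 0.01<=p<0.05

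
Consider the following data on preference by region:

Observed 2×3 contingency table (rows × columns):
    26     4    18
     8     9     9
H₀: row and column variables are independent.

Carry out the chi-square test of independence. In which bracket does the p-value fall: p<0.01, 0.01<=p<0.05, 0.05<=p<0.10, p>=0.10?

Row totals [48, 26], col totals [34, 13, 27], n=74
χ² = (26−22.05)²/22.05 + (4−8.43)²/8.43 + (18−17.51)²/17.51 + (8−11.95)²/11.95 + (9−4.57)²/4.57 + (9−9.49)²/9.49 = 8.6791
df = 2
p-value (upper-tail) = 0.01304
→ bracket: 0.01<=p<0.05

p-value bracket: 0.01<=p<0.05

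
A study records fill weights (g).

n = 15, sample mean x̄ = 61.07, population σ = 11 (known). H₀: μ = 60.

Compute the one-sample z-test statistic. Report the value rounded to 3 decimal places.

test statistic = 0.377

SE = σ/√n = 11/√15 = 2.8402
z = (x̄−μ₀)/SE = (61.07−60)/2.8402 = 0.3767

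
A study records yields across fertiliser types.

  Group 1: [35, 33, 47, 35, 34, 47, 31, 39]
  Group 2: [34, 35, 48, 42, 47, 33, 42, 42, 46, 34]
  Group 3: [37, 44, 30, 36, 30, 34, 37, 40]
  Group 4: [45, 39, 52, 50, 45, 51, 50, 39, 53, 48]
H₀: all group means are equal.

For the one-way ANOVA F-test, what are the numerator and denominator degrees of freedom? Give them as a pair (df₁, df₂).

k = 4 groups, N = 36 total
df = (k−1, N−k) = (4−1, 36−4) = (3, 32)

degrees of freedom = [3, 32]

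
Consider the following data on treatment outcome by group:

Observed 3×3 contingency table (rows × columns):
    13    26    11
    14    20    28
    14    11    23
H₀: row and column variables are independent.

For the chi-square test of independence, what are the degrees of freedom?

degrees of freedom = 4

df = (r−1)(c−1) = (3−1)·(3−1) = 4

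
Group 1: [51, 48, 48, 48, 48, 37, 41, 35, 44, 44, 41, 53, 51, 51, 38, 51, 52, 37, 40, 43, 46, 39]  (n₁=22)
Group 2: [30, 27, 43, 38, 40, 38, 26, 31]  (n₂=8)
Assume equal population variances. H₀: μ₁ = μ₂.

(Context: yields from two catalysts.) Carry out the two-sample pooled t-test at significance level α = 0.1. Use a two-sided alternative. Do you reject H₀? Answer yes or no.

reject H₀: yes

x̄₁=44.818, s₁=5.645, n₁=22
x̄₂=34.125, s₂=6.402, n₂=8
s_p² = [21·5.645² + 7·6.402²]/28 = 34.1481
SE = √(s_p²·(1/22+1/8)) = 2.4126
t = (44.818−34.125)/2.4126 = 4.4322
df = 28
p-value (two-sided) = 0.00013
At α=0.1: p < α → reject H₀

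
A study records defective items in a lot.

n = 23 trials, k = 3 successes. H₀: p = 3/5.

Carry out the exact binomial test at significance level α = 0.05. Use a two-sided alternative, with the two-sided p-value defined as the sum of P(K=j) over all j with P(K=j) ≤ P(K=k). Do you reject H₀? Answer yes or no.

Exact binomial: n=23, k=3, p₀=3/5=0.6000
P(X=j) = C(n,j)·p₀^j·(1−p₀)^(n−j); p = Σ P(X=j) over j with P(X=j) ≤ P(X=3)
p-value (two-sided) = 0.00000
At α=0.05: p < α → reject H₀

reject H₀: yes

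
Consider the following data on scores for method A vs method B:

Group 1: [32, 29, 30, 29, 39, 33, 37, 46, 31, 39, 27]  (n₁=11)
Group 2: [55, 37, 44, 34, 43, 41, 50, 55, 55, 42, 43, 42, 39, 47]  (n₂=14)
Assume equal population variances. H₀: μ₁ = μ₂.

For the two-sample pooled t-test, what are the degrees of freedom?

degrees of freedom = 23

df = n₁ + n₂ − 2 = 11 + 14 − 2 = 23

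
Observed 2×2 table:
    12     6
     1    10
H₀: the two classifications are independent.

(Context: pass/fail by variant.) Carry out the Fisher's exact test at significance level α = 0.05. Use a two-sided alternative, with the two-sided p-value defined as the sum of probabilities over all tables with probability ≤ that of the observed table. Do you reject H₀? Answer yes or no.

Margins: r₁=18, r₂=11, c₁=13, c₂=16, n=29
p_obs = C(18,12)·C(11,1)/C(29,13); sum pmf over tables with pmf ≤ p_obs
p-value (two-sided) = 0.00575
At α=0.05: p < α → reject H₀

reject H₀: yes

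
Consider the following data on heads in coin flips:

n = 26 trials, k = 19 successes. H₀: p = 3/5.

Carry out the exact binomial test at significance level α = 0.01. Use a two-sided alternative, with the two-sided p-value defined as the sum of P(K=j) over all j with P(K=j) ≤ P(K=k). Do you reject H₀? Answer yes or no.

Exact binomial: n=26, k=19, p₀=3/5=0.6000
P(X=j) = C(n,j)·p₀^j·(1−p₀)^(n−j); p = Σ P(X=j) over j with P(X=j) ≤ P(X=19)
p-value (two-sided) = 0.22974
At α=0.01: p ≥ α → fail to reject H₀

reject H₀: no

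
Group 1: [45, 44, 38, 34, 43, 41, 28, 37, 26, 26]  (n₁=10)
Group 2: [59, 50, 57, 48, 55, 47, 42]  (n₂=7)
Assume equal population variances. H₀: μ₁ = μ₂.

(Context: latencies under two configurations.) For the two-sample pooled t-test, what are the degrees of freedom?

degrees of freedom = 15

df = n₁ + n₂ − 2 = 10 + 7 − 2 = 15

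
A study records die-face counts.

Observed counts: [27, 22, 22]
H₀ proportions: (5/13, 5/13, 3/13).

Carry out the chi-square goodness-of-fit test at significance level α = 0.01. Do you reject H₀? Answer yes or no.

reject H₀: no

n = 71; E_i = n·p_i = [27.31, 27.31, 16.38]
χ² = (27−27.31)²/27.31 + (22−27.31)²/27.31 + (22−16.38)²/16.38 = 2.9596
df = 2
p-value (upper-tail) = 0.22768
At α=0.01: p ≥ α → fail to reject H₀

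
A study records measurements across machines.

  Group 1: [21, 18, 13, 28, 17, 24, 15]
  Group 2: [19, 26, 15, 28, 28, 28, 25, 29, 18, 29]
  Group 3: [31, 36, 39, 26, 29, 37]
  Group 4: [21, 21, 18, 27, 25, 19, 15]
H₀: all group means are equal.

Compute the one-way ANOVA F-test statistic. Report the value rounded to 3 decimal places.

test statistic = 9.535

Group means [19.43, 24.50, 33.00, 20.86], grand mean 24.167
SSB = Σnᵢ(x̄ᵢ−x̄)² = 703.095; SSW = ΣΣ(x−x̄ᵢ)² = 639.071
MSB = 703.095/3 = 234.3651; MSW = 639.071/26 = 24.5797
F = MSB/MSW = 9.5349
df = (3, 26)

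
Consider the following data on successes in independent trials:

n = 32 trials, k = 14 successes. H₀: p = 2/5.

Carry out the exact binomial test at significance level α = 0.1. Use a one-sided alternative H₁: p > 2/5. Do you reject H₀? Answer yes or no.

reject H₀: no

Exact binomial: n=32, k=14, p₀=2/5=0.4000
P(X≥14) from Σ C(n,i)·p₀^i·(1−p₀)^(n−i)
p-value (one-sided, H₁ greater) = 0.39614
At α=0.1: p ≥ α → fail to reject H₀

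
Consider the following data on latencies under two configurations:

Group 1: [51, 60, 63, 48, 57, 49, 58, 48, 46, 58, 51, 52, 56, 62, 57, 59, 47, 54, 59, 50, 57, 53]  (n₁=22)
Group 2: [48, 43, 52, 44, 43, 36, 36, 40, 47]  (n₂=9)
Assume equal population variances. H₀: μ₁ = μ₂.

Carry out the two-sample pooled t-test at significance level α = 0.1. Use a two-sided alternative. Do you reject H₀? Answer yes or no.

x̄₁=54.318, s₁=5.075, n₁=22
x̄₂=43.222, s₂=5.357, n₂=9
s_p² = [21·5.075² + 8·5.357²]/29 = 26.5630
SE = √(s_p²·(1/22+1/9)) = 2.0393
t = (54.318−43.222)/2.0393 = 5.4410
df = 29
p-value (two-sided) = 0.00001
At α=0.1: p < α → reject H₀

reject H₀: yes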